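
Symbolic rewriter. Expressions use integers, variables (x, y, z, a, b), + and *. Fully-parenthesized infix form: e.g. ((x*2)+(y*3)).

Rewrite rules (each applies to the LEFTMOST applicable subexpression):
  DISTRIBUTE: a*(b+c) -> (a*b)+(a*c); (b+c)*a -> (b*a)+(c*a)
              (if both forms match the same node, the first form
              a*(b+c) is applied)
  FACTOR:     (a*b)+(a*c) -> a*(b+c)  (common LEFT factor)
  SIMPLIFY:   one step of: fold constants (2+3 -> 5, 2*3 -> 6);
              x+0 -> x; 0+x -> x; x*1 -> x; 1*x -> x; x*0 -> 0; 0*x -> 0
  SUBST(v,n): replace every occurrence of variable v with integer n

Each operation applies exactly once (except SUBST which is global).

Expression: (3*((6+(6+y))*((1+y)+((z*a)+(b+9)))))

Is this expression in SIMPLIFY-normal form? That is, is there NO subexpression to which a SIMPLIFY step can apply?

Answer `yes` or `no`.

Answer: yes

Derivation:
Expression: (3*((6+(6+y))*((1+y)+((z*a)+(b+9)))))
Scanning for simplifiable subexpressions (pre-order)...
  at root: (3*((6+(6+y))*((1+y)+((z*a)+(b+9))))) (not simplifiable)
  at R: ((6+(6+y))*((1+y)+((z*a)+(b+9)))) (not simplifiable)
  at RL: (6+(6+y)) (not simplifiable)
  at RLR: (6+y) (not simplifiable)
  at RR: ((1+y)+((z*a)+(b+9))) (not simplifiable)
  at RRL: (1+y) (not simplifiable)
  at RRR: ((z*a)+(b+9)) (not simplifiable)
  at RRRL: (z*a) (not simplifiable)
  at RRRR: (b+9) (not simplifiable)
Result: no simplifiable subexpression found -> normal form.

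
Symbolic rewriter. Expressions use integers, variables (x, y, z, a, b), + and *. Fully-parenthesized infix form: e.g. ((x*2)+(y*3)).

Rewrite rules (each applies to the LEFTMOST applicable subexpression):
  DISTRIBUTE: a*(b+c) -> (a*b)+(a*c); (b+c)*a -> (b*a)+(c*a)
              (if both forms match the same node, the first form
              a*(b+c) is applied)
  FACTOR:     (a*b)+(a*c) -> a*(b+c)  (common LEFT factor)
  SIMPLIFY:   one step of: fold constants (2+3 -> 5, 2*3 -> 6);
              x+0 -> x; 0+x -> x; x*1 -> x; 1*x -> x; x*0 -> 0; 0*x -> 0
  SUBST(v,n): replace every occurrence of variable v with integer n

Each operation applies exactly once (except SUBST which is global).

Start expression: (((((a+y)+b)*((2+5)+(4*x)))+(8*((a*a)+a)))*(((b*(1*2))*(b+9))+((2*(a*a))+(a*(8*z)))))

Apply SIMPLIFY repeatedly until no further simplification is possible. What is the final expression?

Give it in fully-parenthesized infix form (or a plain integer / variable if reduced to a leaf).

Start: (((((a+y)+b)*((2+5)+(4*x)))+(8*((a*a)+a)))*(((b*(1*2))*(b+9))+((2*(a*a))+(a*(8*z)))))
Step 1: at LLRL: (2+5) -> 7; overall: (((((a+y)+b)*((2+5)+(4*x)))+(8*((a*a)+a)))*(((b*(1*2))*(b+9))+((2*(a*a))+(a*(8*z))))) -> (((((a+y)+b)*(7+(4*x)))+(8*((a*a)+a)))*(((b*(1*2))*(b+9))+((2*(a*a))+(a*(8*z)))))
Step 2: at RLLR: (1*2) -> 2; overall: (((((a+y)+b)*(7+(4*x)))+(8*((a*a)+a)))*(((b*(1*2))*(b+9))+((2*(a*a))+(a*(8*z))))) -> (((((a+y)+b)*(7+(4*x)))+(8*((a*a)+a)))*(((b*2)*(b+9))+((2*(a*a))+(a*(8*z)))))
Fixed point: (((((a+y)+b)*(7+(4*x)))+(8*((a*a)+a)))*(((b*2)*(b+9))+((2*(a*a))+(a*(8*z)))))

Answer: (((((a+y)+b)*(7+(4*x)))+(8*((a*a)+a)))*(((b*2)*(b+9))+((2*(a*a))+(a*(8*z)))))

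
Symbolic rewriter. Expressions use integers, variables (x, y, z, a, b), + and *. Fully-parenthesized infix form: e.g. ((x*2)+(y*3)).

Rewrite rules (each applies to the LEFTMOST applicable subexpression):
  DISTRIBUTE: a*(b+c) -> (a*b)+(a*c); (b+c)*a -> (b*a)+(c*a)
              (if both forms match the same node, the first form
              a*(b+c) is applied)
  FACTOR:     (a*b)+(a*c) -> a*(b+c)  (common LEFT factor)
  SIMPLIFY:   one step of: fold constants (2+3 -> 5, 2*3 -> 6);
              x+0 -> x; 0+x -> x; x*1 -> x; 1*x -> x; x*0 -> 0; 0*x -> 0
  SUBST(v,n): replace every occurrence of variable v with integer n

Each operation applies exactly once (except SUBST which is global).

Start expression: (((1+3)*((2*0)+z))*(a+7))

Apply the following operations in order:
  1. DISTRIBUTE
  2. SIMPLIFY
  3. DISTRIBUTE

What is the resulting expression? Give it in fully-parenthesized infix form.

Start: (((1+3)*((2*0)+z))*(a+7))
Apply DISTRIBUTE at root (target: (((1+3)*((2*0)+z))*(a+7))): (((1+3)*((2*0)+z))*(a+7)) -> ((((1+3)*((2*0)+z))*a)+(((1+3)*((2*0)+z))*7))
Apply SIMPLIFY at LLL (target: (1+3)): ((((1+3)*((2*0)+z))*a)+(((1+3)*((2*0)+z))*7)) -> (((4*((2*0)+z))*a)+(((1+3)*((2*0)+z))*7))
Apply DISTRIBUTE at LL (target: (4*((2*0)+z))): (((4*((2*0)+z))*a)+(((1+3)*((2*0)+z))*7)) -> ((((4*(2*0))+(4*z))*a)+(((1+3)*((2*0)+z))*7))

Answer: ((((4*(2*0))+(4*z))*a)+(((1+3)*((2*0)+z))*7))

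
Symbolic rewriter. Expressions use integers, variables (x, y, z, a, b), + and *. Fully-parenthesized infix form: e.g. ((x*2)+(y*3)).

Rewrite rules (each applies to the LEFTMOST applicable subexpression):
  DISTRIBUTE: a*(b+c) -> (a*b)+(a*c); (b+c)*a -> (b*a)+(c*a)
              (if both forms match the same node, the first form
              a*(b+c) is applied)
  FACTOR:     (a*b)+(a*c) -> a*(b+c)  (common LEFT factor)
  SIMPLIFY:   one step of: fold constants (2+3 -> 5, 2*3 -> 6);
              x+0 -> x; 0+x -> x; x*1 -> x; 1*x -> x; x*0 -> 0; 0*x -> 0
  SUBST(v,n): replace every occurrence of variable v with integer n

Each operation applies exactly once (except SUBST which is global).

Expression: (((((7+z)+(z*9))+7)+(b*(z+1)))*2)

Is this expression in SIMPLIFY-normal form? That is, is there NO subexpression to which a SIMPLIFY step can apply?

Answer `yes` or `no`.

Expression: (((((7+z)+(z*9))+7)+(b*(z+1)))*2)
Scanning for simplifiable subexpressions (pre-order)...
  at root: (((((7+z)+(z*9))+7)+(b*(z+1)))*2) (not simplifiable)
  at L: ((((7+z)+(z*9))+7)+(b*(z+1))) (not simplifiable)
  at LL: (((7+z)+(z*9))+7) (not simplifiable)
  at LLL: ((7+z)+(z*9)) (not simplifiable)
  at LLLL: (7+z) (not simplifiable)
  at LLLR: (z*9) (not simplifiable)
  at LR: (b*(z+1)) (not simplifiable)
  at LRR: (z+1) (not simplifiable)
Result: no simplifiable subexpression found -> normal form.

Answer: yes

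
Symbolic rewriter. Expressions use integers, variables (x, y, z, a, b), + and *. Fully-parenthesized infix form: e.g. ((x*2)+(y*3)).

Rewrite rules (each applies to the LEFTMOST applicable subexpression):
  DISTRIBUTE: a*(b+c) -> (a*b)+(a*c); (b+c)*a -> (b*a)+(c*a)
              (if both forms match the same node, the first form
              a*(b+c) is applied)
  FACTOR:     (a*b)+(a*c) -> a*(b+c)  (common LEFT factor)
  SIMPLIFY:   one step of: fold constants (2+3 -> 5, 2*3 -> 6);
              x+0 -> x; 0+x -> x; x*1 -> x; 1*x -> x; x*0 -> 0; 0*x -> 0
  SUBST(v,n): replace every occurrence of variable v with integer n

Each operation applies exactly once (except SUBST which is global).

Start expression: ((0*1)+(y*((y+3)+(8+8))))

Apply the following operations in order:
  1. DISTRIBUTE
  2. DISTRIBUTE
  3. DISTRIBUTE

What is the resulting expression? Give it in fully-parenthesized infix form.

Start: ((0*1)+(y*((y+3)+(8+8))))
Apply DISTRIBUTE at R (target: (y*((y+3)+(8+8)))): ((0*1)+(y*((y+3)+(8+8)))) -> ((0*1)+((y*(y+3))+(y*(8+8))))
Apply DISTRIBUTE at RL (target: (y*(y+3))): ((0*1)+((y*(y+3))+(y*(8+8)))) -> ((0*1)+(((y*y)+(y*3))+(y*(8+8))))
Apply DISTRIBUTE at RR (target: (y*(8+8))): ((0*1)+(((y*y)+(y*3))+(y*(8+8)))) -> ((0*1)+(((y*y)+(y*3))+((y*8)+(y*8))))

Answer: ((0*1)+(((y*y)+(y*3))+((y*8)+(y*8))))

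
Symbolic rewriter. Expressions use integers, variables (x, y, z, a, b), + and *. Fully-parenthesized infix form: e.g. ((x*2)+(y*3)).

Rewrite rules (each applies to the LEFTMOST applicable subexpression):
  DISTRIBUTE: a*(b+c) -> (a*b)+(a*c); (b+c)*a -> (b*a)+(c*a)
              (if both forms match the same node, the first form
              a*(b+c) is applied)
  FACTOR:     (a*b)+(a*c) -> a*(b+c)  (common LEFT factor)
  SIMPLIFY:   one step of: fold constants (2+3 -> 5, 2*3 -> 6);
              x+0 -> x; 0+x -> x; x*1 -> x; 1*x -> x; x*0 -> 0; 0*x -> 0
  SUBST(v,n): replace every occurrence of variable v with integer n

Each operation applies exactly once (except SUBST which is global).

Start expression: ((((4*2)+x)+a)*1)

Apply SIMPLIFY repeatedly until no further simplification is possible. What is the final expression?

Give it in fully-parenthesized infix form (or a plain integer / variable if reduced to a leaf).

Start: ((((4*2)+x)+a)*1)
Step 1: at root: ((((4*2)+x)+a)*1) -> (((4*2)+x)+a); overall: ((((4*2)+x)+a)*1) -> (((4*2)+x)+a)
Step 2: at LL: (4*2) -> 8; overall: (((4*2)+x)+a) -> ((8+x)+a)
Fixed point: ((8+x)+a)

Answer: ((8+x)+a)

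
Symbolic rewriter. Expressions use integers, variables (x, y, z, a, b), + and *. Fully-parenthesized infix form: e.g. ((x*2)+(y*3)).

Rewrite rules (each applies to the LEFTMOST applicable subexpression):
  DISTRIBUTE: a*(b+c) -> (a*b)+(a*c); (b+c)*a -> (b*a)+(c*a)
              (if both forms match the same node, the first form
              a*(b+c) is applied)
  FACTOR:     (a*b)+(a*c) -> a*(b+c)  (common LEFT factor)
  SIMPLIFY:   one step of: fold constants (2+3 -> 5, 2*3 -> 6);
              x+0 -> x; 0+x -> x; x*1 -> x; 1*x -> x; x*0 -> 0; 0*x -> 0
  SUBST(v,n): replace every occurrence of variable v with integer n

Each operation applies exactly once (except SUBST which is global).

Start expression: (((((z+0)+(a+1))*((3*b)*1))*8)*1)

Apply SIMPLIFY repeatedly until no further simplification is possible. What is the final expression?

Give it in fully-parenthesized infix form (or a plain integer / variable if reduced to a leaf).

Answer: (((z+(a+1))*(3*b))*8)

Derivation:
Start: (((((z+0)+(a+1))*((3*b)*1))*8)*1)
Step 1: at root: (((((z+0)+(a+1))*((3*b)*1))*8)*1) -> ((((z+0)+(a+1))*((3*b)*1))*8); overall: (((((z+0)+(a+1))*((3*b)*1))*8)*1) -> ((((z+0)+(a+1))*((3*b)*1))*8)
Step 2: at LLL: (z+0) -> z; overall: ((((z+0)+(a+1))*((3*b)*1))*8) -> (((z+(a+1))*((3*b)*1))*8)
Step 3: at LR: ((3*b)*1) -> (3*b); overall: (((z+(a+1))*((3*b)*1))*8) -> (((z+(a+1))*(3*b))*8)
Fixed point: (((z+(a+1))*(3*b))*8)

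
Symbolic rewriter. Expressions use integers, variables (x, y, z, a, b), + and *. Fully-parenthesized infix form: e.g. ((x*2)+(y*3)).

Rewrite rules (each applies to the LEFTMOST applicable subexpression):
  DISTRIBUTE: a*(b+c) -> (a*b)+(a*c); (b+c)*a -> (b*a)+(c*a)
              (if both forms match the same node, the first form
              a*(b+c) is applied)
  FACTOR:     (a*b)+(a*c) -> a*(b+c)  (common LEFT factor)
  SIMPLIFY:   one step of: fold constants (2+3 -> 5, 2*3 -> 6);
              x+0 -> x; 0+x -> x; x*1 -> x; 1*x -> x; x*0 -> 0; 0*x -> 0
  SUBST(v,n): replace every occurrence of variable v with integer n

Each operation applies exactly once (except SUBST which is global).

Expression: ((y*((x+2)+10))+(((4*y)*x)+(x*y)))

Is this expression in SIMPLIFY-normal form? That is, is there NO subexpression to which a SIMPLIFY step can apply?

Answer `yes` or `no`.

Answer: yes

Derivation:
Expression: ((y*((x+2)+10))+(((4*y)*x)+(x*y)))
Scanning for simplifiable subexpressions (pre-order)...
  at root: ((y*((x+2)+10))+(((4*y)*x)+(x*y))) (not simplifiable)
  at L: (y*((x+2)+10)) (not simplifiable)
  at LR: ((x+2)+10) (not simplifiable)
  at LRL: (x+2) (not simplifiable)
  at R: (((4*y)*x)+(x*y)) (not simplifiable)
  at RL: ((4*y)*x) (not simplifiable)
  at RLL: (4*y) (not simplifiable)
  at RR: (x*y) (not simplifiable)
Result: no simplifiable subexpression found -> normal form.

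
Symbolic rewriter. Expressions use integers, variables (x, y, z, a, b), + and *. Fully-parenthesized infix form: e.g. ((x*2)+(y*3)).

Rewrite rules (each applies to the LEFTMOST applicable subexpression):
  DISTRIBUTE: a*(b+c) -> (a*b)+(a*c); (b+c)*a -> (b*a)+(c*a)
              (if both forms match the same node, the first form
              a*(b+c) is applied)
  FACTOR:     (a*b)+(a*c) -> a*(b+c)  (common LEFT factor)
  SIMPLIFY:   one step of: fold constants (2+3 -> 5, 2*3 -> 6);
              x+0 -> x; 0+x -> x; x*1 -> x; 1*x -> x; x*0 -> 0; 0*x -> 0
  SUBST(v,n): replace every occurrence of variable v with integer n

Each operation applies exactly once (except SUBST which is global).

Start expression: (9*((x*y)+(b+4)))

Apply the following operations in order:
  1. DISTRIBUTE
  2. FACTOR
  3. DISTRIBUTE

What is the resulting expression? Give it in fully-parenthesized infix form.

Answer: ((9*(x*y))+(9*(b+4)))

Derivation:
Start: (9*((x*y)+(b+4)))
Apply DISTRIBUTE at root (target: (9*((x*y)+(b+4)))): (9*((x*y)+(b+4))) -> ((9*(x*y))+(9*(b+4)))
Apply FACTOR at root (target: ((9*(x*y))+(9*(b+4)))): ((9*(x*y))+(9*(b+4))) -> (9*((x*y)+(b+4)))
Apply DISTRIBUTE at root (target: (9*((x*y)+(b+4)))): (9*((x*y)+(b+4))) -> ((9*(x*y))+(9*(b+4)))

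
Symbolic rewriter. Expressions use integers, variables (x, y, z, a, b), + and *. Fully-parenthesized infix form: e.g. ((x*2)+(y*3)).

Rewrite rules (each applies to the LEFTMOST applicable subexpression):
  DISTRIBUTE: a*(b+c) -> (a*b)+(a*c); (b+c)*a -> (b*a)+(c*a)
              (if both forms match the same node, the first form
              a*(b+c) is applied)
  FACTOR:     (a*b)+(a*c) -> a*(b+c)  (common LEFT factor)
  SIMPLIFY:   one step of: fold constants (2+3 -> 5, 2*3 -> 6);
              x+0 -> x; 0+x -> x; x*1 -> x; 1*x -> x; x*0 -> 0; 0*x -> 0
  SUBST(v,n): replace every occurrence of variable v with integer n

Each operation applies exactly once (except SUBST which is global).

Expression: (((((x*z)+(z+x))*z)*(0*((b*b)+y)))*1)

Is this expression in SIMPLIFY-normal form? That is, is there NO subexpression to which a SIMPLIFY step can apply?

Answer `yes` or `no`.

Answer: no

Derivation:
Expression: (((((x*z)+(z+x))*z)*(0*((b*b)+y)))*1)
Scanning for simplifiable subexpressions (pre-order)...
  at root: (((((x*z)+(z+x))*z)*(0*((b*b)+y)))*1) (SIMPLIFIABLE)
  at L: ((((x*z)+(z+x))*z)*(0*((b*b)+y))) (not simplifiable)
  at LL: (((x*z)+(z+x))*z) (not simplifiable)
  at LLL: ((x*z)+(z+x)) (not simplifiable)
  at LLLL: (x*z) (not simplifiable)
  at LLLR: (z+x) (not simplifiable)
  at LR: (0*((b*b)+y)) (SIMPLIFIABLE)
  at LRR: ((b*b)+y) (not simplifiable)
  at LRRL: (b*b) (not simplifiable)
Found simplifiable subexpr at path root: (((((x*z)+(z+x))*z)*(0*((b*b)+y)))*1)
One SIMPLIFY step would give: ((((x*z)+(z+x))*z)*(0*((b*b)+y)))
-> NOT in normal form.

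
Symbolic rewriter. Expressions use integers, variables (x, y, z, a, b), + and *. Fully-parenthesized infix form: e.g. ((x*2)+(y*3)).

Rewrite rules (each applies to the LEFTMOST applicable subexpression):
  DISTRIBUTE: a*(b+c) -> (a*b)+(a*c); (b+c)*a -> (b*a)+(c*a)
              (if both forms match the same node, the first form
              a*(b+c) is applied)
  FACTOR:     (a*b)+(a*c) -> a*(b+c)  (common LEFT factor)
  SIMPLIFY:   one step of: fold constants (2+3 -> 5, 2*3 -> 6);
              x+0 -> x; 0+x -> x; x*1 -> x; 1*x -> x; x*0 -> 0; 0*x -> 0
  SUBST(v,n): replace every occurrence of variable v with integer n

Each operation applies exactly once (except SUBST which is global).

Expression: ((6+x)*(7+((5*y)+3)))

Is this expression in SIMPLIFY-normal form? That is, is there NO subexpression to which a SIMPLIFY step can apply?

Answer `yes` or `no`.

Answer: yes

Derivation:
Expression: ((6+x)*(7+((5*y)+3)))
Scanning for simplifiable subexpressions (pre-order)...
  at root: ((6+x)*(7+((5*y)+3))) (not simplifiable)
  at L: (6+x) (not simplifiable)
  at R: (7+((5*y)+3)) (not simplifiable)
  at RR: ((5*y)+3) (not simplifiable)
  at RRL: (5*y) (not simplifiable)
Result: no simplifiable subexpression found -> normal form.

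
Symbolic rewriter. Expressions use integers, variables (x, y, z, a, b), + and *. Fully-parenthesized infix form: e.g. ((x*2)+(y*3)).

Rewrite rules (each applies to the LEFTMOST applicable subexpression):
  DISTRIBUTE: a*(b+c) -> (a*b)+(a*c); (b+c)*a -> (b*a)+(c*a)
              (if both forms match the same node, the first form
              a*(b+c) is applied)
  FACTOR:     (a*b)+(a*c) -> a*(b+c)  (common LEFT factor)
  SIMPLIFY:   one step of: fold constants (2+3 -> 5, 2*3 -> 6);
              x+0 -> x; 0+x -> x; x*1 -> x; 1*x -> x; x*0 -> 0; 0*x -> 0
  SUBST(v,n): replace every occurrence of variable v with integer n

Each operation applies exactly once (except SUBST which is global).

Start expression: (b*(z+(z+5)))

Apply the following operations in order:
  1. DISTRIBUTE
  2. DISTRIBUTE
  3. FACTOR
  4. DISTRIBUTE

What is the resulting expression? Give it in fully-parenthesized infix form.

Answer: ((b*z)+((b*z)+(b*5)))

Derivation:
Start: (b*(z+(z+5)))
Apply DISTRIBUTE at root (target: (b*(z+(z+5)))): (b*(z+(z+5))) -> ((b*z)+(b*(z+5)))
Apply DISTRIBUTE at R (target: (b*(z+5))): ((b*z)+(b*(z+5))) -> ((b*z)+((b*z)+(b*5)))
Apply FACTOR at R (target: ((b*z)+(b*5))): ((b*z)+((b*z)+(b*5))) -> ((b*z)+(b*(z+5)))
Apply DISTRIBUTE at R (target: (b*(z+5))): ((b*z)+(b*(z+5))) -> ((b*z)+((b*z)+(b*5)))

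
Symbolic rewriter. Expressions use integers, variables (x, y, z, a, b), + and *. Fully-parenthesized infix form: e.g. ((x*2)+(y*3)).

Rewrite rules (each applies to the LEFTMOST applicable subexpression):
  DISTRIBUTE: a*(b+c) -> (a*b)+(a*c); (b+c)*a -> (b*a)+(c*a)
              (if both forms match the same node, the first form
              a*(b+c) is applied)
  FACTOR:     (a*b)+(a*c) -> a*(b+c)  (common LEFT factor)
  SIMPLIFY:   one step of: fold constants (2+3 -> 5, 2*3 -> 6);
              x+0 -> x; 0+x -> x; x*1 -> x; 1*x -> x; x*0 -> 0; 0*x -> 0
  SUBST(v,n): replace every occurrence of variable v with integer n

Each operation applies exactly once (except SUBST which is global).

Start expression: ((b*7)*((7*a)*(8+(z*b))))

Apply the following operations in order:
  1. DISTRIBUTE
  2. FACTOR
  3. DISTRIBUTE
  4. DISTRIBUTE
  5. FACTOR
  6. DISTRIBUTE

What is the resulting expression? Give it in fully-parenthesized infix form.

Start: ((b*7)*((7*a)*(8+(z*b))))
Apply DISTRIBUTE at R (target: ((7*a)*(8+(z*b)))): ((b*7)*((7*a)*(8+(z*b)))) -> ((b*7)*(((7*a)*8)+((7*a)*(z*b))))
Apply FACTOR at R (target: (((7*a)*8)+((7*a)*(z*b)))): ((b*7)*(((7*a)*8)+((7*a)*(z*b)))) -> ((b*7)*((7*a)*(8+(z*b))))
Apply DISTRIBUTE at R (target: ((7*a)*(8+(z*b)))): ((b*7)*((7*a)*(8+(z*b)))) -> ((b*7)*(((7*a)*8)+((7*a)*(z*b))))
Apply DISTRIBUTE at root (target: ((b*7)*(((7*a)*8)+((7*a)*(z*b))))): ((b*7)*(((7*a)*8)+((7*a)*(z*b)))) -> (((b*7)*((7*a)*8))+((b*7)*((7*a)*(z*b))))
Apply FACTOR at root (target: (((b*7)*((7*a)*8))+((b*7)*((7*a)*(z*b))))): (((b*7)*((7*a)*8))+((b*7)*((7*a)*(z*b)))) -> ((b*7)*(((7*a)*8)+((7*a)*(z*b))))
Apply DISTRIBUTE at root (target: ((b*7)*(((7*a)*8)+((7*a)*(z*b))))): ((b*7)*(((7*a)*8)+((7*a)*(z*b)))) -> (((b*7)*((7*a)*8))+((b*7)*((7*a)*(z*b))))

Answer: (((b*7)*((7*a)*8))+((b*7)*((7*a)*(z*b))))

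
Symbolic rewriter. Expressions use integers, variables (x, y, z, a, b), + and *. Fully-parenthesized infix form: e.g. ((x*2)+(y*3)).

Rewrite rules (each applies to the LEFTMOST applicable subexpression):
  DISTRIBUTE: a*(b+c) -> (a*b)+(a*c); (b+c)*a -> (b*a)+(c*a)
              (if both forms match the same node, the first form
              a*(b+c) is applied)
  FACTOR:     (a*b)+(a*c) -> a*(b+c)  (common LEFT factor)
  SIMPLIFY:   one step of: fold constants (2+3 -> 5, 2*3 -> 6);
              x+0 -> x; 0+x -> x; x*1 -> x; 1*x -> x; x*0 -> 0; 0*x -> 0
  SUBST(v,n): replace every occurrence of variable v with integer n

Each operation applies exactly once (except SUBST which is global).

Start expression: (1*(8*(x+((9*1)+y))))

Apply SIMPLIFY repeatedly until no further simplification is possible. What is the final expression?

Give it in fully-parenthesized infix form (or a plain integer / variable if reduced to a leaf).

Answer: (8*(x+(9+y)))

Derivation:
Start: (1*(8*(x+((9*1)+y))))
Step 1: at root: (1*(8*(x+((9*1)+y)))) -> (8*(x+((9*1)+y))); overall: (1*(8*(x+((9*1)+y)))) -> (8*(x+((9*1)+y)))
Step 2: at RRL: (9*1) -> 9; overall: (8*(x+((9*1)+y))) -> (8*(x+(9+y)))
Fixed point: (8*(x+(9+y)))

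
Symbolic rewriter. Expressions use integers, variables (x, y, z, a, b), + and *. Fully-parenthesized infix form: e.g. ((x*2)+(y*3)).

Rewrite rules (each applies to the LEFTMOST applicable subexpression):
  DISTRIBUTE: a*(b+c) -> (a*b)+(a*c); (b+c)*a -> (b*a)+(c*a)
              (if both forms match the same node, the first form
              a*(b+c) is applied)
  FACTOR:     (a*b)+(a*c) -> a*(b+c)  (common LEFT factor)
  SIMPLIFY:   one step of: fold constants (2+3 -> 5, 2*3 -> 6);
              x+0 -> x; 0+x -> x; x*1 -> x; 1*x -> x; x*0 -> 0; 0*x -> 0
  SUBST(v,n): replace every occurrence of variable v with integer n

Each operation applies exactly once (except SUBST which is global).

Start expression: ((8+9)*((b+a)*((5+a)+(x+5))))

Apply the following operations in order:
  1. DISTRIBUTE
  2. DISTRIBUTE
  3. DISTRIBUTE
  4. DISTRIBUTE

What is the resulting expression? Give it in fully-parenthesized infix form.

Answer: (((8*(((b+a)*5)+((b+a)*a)))+(8*((b+a)*(x+5))))+(9*((b+a)*((5+a)+(x+5)))))

Derivation:
Start: ((8+9)*((b+a)*((5+a)+(x+5))))
Apply DISTRIBUTE at root (target: ((8+9)*((b+a)*((5+a)+(x+5))))): ((8+9)*((b+a)*((5+a)+(x+5)))) -> ((8*((b+a)*((5+a)+(x+5))))+(9*((b+a)*((5+a)+(x+5)))))
Apply DISTRIBUTE at LR (target: ((b+a)*((5+a)+(x+5)))): ((8*((b+a)*((5+a)+(x+5))))+(9*((b+a)*((5+a)+(x+5))))) -> ((8*(((b+a)*(5+a))+((b+a)*(x+5))))+(9*((b+a)*((5+a)+(x+5)))))
Apply DISTRIBUTE at L (target: (8*(((b+a)*(5+a))+((b+a)*(x+5))))): ((8*(((b+a)*(5+a))+((b+a)*(x+5))))+(9*((b+a)*((5+a)+(x+5))))) -> (((8*((b+a)*(5+a)))+(8*((b+a)*(x+5))))+(9*((b+a)*((5+a)+(x+5)))))
Apply DISTRIBUTE at LLR (target: ((b+a)*(5+a))): (((8*((b+a)*(5+a)))+(8*((b+a)*(x+5))))+(9*((b+a)*((5+a)+(x+5))))) -> (((8*(((b+a)*5)+((b+a)*a)))+(8*((b+a)*(x+5))))+(9*((b+a)*((5+a)+(x+5)))))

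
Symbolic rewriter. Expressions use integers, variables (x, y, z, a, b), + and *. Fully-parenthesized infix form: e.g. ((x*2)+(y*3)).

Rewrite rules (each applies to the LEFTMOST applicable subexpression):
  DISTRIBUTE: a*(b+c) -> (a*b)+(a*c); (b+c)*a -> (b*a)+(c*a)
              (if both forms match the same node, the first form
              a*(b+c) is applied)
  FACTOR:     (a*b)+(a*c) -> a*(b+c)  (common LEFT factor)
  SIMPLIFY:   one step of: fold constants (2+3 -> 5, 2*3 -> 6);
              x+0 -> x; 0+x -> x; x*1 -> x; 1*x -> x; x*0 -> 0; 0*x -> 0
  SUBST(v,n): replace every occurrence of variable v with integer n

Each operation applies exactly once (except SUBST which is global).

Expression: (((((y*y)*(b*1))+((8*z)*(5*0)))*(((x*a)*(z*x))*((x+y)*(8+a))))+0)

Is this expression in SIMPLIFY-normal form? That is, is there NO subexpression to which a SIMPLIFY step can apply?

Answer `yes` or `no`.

Answer: no

Derivation:
Expression: (((((y*y)*(b*1))+((8*z)*(5*0)))*(((x*a)*(z*x))*((x+y)*(8+a))))+0)
Scanning for simplifiable subexpressions (pre-order)...
  at root: (((((y*y)*(b*1))+((8*z)*(5*0)))*(((x*a)*(z*x))*((x+y)*(8+a))))+0) (SIMPLIFIABLE)
  at L: ((((y*y)*(b*1))+((8*z)*(5*0)))*(((x*a)*(z*x))*((x+y)*(8+a)))) (not simplifiable)
  at LL: (((y*y)*(b*1))+((8*z)*(5*0))) (not simplifiable)
  at LLL: ((y*y)*(b*1)) (not simplifiable)
  at LLLL: (y*y) (not simplifiable)
  at LLLR: (b*1) (SIMPLIFIABLE)
  at LLR: ((8*z)*(5*0)) (not simplifiable)
  at LLRL: (8*z) (not simplifiable)
  at LLRR: (5*0) (SIMPLIFIABLE)
  at LR: (((x*a)*(z*x))*((x+y)*(8+a))) (not simplifiable)
  at LRL: ((x*a)*(z*x)) (not simplifiable)
  at LRLL: (x*a) (not simplifiable)
  at LRLR: (z*x) (not simplifiable)
  at LRR: ((x+y)*(8+a)) (not simplifiable)
  at LRRL: (x+y) (not simplifiable)
  at LRRR: (8+a) (not simplifiable)
Found simplifiable subexpr at path root: (((((y*y)*(b*1))+((8*z)*(5*0)))*(((x*a)*(z*x))*((x+y)*(8+a))))+0)
One SIMPLIFY step would give: ((((y*y)*(b*1))+((8*z)*(5*0)))*(((x*a)*(z*x))*((x+y)*(8+a))))
-> NOT in normal form.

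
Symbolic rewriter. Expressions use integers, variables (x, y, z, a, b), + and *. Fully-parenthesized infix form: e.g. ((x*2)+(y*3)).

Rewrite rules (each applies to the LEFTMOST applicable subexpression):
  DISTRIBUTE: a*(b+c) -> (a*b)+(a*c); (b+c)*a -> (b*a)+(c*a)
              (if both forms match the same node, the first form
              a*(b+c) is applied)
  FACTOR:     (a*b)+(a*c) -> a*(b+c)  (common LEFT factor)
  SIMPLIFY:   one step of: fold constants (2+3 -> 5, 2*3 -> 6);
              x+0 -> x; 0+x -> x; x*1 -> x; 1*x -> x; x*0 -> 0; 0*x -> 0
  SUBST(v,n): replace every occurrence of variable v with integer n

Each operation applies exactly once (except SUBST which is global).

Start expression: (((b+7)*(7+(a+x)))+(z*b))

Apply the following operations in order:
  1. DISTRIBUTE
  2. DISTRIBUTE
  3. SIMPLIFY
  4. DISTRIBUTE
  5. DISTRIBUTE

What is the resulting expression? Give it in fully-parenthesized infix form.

Answer: ((((b*7)+49)+(((b*a)+(7*a))+((b+7)*x)))+(z*b))

Derivation:
Start: (((b+7)*(7+(a+x)))+(z*b))
Apply DISTRIBUTE at L (target: ((b+7)*(7+(a+x)))): (((b+7)*(7+(a+x)))+(z*b)) -> ((((b+7)*7)+((b+7)*(a+x)))+(z*b))
Apply DISTRIBUTE at LL (target: ((b+7)*7)): ((((b+7)*7)+((b+7)*(a+x)))+(z*b)) -> ((((b*7)+(7*7))+((b+7)*(a+x)))+(z*b))
Apply SIMPLIFY at LLR (target: (7*7)): ((((b*7)+(7*7))+((b+7)*(a+x)))+(z*b)) -> ((((b*7)+49)+((b+7)*(a+x)))+(z*b))
Apply DISTRIBUTE at LR (target: ((b+7)*(a+x))): ((((b*7)+49)+((b+7)*(a+x)))+(z*b)) -> ((((b*7)+49)+(((b+7)*a)+((b+7)*x)))+(z*b))
Apply DISTRIBUTE at LRL (target: ((b+7)*a)): ((((b*7)+49)+(((b+7)*a)+((b+7)*x)))+(z*b)) -> ((((b*7)+49)+(((b*a)+(7*a))+((b+7)*x)))+(z*b))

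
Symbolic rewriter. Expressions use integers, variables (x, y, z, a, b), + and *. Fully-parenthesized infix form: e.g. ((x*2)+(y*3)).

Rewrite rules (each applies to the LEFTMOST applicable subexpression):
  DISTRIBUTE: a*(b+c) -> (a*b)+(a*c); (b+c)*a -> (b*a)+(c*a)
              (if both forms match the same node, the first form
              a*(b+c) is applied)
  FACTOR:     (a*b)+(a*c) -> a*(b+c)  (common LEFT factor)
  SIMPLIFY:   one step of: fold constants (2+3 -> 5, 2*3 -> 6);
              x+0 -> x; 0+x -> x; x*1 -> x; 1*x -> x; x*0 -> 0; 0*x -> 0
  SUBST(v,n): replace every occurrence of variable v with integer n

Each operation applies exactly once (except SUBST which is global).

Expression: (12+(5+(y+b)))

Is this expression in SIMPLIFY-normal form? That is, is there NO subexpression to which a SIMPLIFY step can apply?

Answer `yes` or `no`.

Expression: (12+(5+(y+b)))
Scanning for simplifiable subexpressions (pre-order)...
  at root: (12+(5+(y+b))) (not simplifiable)
  at R: (5+(y+b)) (not simplifiable)
  at RR: (y+b) (not simplifiable)
Result: no simplifiable subexpression found -> normal form.

Answer: yes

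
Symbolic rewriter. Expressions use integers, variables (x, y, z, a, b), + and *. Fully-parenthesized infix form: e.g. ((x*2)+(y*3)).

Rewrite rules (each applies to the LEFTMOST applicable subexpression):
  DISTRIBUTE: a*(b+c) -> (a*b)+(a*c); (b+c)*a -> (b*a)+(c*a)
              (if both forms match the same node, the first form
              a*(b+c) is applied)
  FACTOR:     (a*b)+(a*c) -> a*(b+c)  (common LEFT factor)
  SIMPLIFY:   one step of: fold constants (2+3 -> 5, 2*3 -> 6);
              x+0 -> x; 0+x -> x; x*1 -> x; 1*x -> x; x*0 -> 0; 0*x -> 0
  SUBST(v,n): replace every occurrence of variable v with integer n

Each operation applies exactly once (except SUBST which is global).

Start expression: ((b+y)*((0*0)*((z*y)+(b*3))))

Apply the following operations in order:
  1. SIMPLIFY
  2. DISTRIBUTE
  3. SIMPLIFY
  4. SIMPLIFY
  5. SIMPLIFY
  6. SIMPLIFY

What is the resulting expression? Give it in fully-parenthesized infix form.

Answer: (y*0)

Derivation:
Start: ((b+y)*((0*0)*((z*y)+(b*3))))
Apply SIMPLIFY at RL (target: (0*0)): ((b+y)*((0*0)*((z*y)+(b*3)))) -> ((b+y)*(0*((z*y)+(b*3))))
Apply DISTRIBUTE at root (target: ((b+y)*(0*((z*y)+(b*3))))): ((b+y)*(0*((z*y)+(b*3)))) -> ((b*(0*((z*y)+(b*3))))+(y*(0*((z*y)+(b*3)))))
Apply SIMPLIFY at LR (target: (0*((z*y)+(b*3)))): ((b*(0*((z*y)+(b*3))))+(y*(0*((z*y)+(b*3))))) -> ((b*0)+(y*(0*((z*y)+(b*3)))))
Apply SIMPLIFY at L (target: (b*0)): ((b*0)+(y*(0*((z*y)+(b*3))))) -> (0+(y*(0*((z*y)+(b*3)))))
Apply SIMPLIFY at root (target: (0+(y*(0*((z*y)+(b*3)))))): (0+(y*(0*((z*y)+(b*3))))) -> (y*(0*((z*y)+(b*3))))
Apply SIMPLIFY at R (target: (0*((z*y)+(b*3)))): (y*(0*((z*y)+(b*3)))) -> (y*0)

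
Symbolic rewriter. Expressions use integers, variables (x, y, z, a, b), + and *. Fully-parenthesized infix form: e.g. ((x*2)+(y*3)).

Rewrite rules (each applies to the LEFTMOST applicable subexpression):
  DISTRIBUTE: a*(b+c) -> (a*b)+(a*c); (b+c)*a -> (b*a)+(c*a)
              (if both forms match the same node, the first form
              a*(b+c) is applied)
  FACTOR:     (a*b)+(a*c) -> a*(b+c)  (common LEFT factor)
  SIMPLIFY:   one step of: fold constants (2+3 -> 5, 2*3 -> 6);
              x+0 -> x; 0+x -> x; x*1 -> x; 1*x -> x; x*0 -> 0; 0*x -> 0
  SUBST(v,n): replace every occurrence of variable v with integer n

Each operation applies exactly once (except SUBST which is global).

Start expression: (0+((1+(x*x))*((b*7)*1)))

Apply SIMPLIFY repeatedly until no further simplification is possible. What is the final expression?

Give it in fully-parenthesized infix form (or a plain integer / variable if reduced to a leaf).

Start: (0+((1+(x*x))*((b*7)*1)))
Step 1: at root: (0+((1+(x*x))*((b*7)*1))) -> ((1+(x*x))*((b*7)*1)); overall: (0+((1+(x*x))*((b*7)*1))) -> ((1+(x*x))*((b*7)*1))
Step 2: at R: ((b*7)*1) -> (b*7); overall: ((1+(x*x))*((b*7)*1)) -> ((1+(x*x))*(b*7))
Fixed point: ((1+(x*x))*(b*7))

Answer: ((1+(x*x))*(b*7))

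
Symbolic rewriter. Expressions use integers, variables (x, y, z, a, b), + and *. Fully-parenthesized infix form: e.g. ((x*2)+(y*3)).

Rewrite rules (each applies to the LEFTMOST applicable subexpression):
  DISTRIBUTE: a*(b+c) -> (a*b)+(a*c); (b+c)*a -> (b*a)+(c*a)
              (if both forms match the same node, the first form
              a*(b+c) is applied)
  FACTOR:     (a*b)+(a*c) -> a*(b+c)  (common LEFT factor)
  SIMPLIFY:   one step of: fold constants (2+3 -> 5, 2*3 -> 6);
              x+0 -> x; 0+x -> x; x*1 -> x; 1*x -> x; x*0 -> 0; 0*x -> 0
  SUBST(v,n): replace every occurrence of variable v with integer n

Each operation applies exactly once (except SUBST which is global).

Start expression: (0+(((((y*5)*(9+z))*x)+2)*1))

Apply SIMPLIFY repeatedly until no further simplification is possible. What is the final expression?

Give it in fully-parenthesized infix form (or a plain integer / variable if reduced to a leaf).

Answer: ((((y*5)*(9+z))*x)+2)

Derivation:
Start: (0+(((((y*5)*(9+z))*x)+2)*1))
Step 1: at root: (0+(((((y*5)*(9+z))*x)+2)*1)) -> (((((y*5)*(9+z))*x)+2)*1); overall: (0+(((((y*5)*(9+z))*x)+2)*1)) -> (((((y*5)*(9+z))*x)+2)*1)
Step 2: at root: (((((y*5)*(9+z))*x)+2)*1) -> ((((y*5)*(9+z))*x)+2); overall: (((((y*5)*(9+z))*x)+2)*1) -> ((((y*5)*(9+z))*x)+2)
Fixed point: ((((y*5)*(9+z))*x)+2)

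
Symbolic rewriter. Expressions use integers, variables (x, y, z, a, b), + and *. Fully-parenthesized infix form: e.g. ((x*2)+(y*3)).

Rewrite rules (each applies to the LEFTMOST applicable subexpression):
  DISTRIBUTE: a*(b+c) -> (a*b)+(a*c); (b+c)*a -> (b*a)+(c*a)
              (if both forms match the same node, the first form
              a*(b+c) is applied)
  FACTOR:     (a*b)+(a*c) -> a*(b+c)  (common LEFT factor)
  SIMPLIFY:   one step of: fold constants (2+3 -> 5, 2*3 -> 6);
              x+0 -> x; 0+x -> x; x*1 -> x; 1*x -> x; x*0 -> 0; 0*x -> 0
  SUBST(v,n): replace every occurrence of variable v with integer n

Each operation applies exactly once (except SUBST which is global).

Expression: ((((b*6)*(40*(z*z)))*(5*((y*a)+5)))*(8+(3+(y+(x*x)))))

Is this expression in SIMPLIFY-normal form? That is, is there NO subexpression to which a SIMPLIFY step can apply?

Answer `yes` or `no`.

Expression: ((((b*6)*(40*(z*z)))*(5*((y*a)+5)))*(8+(3+(y+(x*x)))))
Scanning for simplifiable subexpressions (pre-order)...
  at root: ((((b*6)*(40*(z*z)))*(5*((y*a)+5)))*(8+(3+(y+(x*x))))) (not simplifiable)
  at L: (((b*6)*(40*(z*z)))*(5*((y*a)+5))) (not simplifiable)
  at LL: ((b*6)*(40*(z*z))) (not simplifiable)
  at LLL: (b*6) (not simplifiable)
  at LLR: (40*(z*z)) (not simplifiable)
  at LLRR: (z*z) (not simplifiable)
  at LR: (5*((y*a)+5)) (not simplifiable)
  at LRR: ((y*a)+5) (not simplifiable)
  at LRRL: (y*a) (not simplifiable)
  at R: (8+(3+(y+(x*x)))) (not simplifiable)
  at RR: (3+(y+(x*x))) (not simplifiable)
  at RRR: (y+(x*x)) (not simplifiable)
  at RRRR: (x*x) (not simplifiable)
Result: no simplifiable subexpression found -> normal form.

Answer: yes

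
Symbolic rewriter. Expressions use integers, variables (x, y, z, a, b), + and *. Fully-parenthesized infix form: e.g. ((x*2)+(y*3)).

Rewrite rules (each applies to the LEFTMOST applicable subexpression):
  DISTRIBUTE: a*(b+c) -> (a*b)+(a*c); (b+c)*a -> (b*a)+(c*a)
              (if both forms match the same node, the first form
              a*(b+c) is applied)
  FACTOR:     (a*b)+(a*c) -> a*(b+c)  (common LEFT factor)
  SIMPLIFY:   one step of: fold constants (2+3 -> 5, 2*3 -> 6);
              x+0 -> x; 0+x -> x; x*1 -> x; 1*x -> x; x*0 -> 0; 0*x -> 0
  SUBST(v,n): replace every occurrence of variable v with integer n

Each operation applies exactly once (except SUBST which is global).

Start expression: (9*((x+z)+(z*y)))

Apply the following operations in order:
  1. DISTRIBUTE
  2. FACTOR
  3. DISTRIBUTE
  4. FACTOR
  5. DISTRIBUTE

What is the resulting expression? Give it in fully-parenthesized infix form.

Answer: ((9*(x+z))+(9*(z*y)))

Derivation:
Start: (9*((x+z)+(z*y)))
Apply DISTRIBUTE at root (target: (9*((x+z)+(z*y)))): (9*((x+z)+(z*y))) -> ((9*(x+z))+(9*(z*y)))
Apply FACTOR at root (target: ((9*(x+z))+(9*(z*y)))): ((9*(x+z))+(9*(z*y))) -> (9*((x+z)+(z*y)))
Apply DISTRIBUTE at root (target: (9*((x+z)+(z*y)))): (9*((x+z)+(z*y))) -> ((9*(x+z))+(9*(z*y)))
Apply FACTOR at root (target: ((9*(x+z))+(9*(z*y)))): ((9*(x+z))+(9*(z*y))) -> (9*((x+z)+(z*y)))
Apply DISTRIBUTE at root (target: (9*((x+z)+(z*y)))): (9*((x+z)+(z*y))) -> ((9*(x+z))+(9*(z*y)))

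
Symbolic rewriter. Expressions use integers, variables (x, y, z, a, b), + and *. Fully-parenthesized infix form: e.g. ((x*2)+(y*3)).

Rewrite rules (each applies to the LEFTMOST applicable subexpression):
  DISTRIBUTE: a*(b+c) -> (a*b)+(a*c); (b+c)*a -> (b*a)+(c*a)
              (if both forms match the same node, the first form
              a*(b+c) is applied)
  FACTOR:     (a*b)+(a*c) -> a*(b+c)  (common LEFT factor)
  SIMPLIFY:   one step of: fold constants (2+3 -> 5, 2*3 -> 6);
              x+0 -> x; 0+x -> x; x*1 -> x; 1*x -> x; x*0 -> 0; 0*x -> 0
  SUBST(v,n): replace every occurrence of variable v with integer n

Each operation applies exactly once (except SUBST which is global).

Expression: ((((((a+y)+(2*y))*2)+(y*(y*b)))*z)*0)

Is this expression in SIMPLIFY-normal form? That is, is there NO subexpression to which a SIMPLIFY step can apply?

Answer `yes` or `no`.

Answer: no

Derivation:
Expression: ((((((a+y)+(2*y))*2)+(y*(y*b)))*z)*0)
Scanning for simplifiable subexpressions (pre-order)...
  at root: ((((((a+y)+(2*y))*2)+(y*(y*b)))*z)*0) (SIMPLIFIABLE)
  at L: (((((a+y)+(2*y))*2)+(y*(y*b)))*z) (not simplifiable)
  at LL: ((((a+y)+(2*y))*2)+(y*(y*b))) (not simplifiable)
  at LLL: (((a+y)+(2*y))*2) (not simplifiable)
  at LLLL: ((a+y)+(2*y)) (not simplifiable)
  at LLLLL: (a+y) (not simplifiable)
  at LLLLR: (2*y) (not simplifiable)
  at LLR: (y*(y*b)) (not simplifiable)
  at LLRR: (y*b) (not simplifiable)
Found simplifiable subexpr at path root: ((((((a+y)+(2*y))*2)+(y*(y*b)))*z)*0)
One SIMPLIFY step would give: 0
-> NOT in normal form.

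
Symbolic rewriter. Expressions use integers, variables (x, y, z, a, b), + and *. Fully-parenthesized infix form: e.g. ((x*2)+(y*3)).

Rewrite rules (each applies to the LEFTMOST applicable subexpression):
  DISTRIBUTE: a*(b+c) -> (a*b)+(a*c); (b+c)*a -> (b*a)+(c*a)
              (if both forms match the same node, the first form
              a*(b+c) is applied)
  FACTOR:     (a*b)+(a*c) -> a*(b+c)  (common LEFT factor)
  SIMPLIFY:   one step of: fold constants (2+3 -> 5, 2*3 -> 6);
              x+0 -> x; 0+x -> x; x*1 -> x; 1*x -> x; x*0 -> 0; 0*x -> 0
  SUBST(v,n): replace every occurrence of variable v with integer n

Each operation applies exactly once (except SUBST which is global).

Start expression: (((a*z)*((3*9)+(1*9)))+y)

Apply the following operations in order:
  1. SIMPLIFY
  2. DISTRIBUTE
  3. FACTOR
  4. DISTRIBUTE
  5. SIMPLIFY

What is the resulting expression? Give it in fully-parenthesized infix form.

Answer: ((((a*z)*27)+((a*z)*9))+y)

Derivation:
Start: (((a*z)*((3*9)+(1*9)))+y)
Apply SIMPLIFY at LRL (target: (3*9)): (((a*z)*((3*9)+(1*9)))+y) -> (((a*z)*(27+(1*9)))+y)
Apply DISTRIBUTE at L (target: ((a*z)*(27+(1*9)))): (((a*z)*(27+(1*9)))+y) -> ((((a*z)*27)+((a*z)*(1*9)))+y)
Apply FACTOR at L (target: (((a*z)*27)+((a*z)*(1*9)))): ((((a*z)*27)+((a*z)*(1*9)))+y) -> (((a*z)*(27+(1*9)))+y)
Apply DISTRIBUTE at L (target: ((a*z)*(27+(1*9)))): (((a*z)*(27+(1*9)))+y) -> ((((a*z)*27)+((a*z)*(1*9)))+y)
Apply SIMPLIFY at LRR (target: (1*9)): ((((a*z)*27)+((a*z)*(1*9)))+y) -> ((((a*z)*27)+((a*z)*9))+y)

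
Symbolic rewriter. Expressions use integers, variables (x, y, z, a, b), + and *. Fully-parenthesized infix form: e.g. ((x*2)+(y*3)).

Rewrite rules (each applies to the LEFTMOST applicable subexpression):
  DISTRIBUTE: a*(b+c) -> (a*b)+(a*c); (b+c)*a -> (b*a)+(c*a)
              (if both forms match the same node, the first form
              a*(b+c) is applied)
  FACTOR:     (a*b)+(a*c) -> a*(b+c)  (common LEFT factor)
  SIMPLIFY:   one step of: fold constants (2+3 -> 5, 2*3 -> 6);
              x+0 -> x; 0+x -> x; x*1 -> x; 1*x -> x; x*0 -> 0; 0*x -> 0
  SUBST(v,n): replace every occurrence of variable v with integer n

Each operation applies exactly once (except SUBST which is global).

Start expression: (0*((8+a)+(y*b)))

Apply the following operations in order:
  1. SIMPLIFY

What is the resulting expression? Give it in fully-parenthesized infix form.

Start: (0*((8+a)+(y*b)))
Apply SIMPLIFY at root (target: (0*((8+a)+(y*b)))): (0*((8+a)+(y*b))) -> 0

Answer: 0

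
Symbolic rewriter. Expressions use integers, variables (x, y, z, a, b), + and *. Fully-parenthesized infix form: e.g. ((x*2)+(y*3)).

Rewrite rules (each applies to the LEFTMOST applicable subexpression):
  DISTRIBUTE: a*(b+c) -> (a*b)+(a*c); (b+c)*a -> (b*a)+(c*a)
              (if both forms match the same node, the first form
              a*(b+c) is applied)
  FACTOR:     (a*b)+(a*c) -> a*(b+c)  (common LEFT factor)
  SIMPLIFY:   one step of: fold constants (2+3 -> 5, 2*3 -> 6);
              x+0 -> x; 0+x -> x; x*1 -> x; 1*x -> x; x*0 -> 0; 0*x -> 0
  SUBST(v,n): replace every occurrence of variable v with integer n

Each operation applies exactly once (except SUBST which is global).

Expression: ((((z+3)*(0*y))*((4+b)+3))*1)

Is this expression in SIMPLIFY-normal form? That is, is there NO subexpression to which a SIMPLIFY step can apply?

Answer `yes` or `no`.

Expression: ((((z+3)*(0*y))*((4+b)+3))*1)
Scanning for simplifiable subexpressions (pre-order)...
  at root: ((((z+3)*(0*y))*((4+b)+3))*1) (SIMPLIFIABLE)
  at L: (((z+3)*(0*y))*((4+b)+3)) (not simplifiable)
  at LL: ((z+3)*(0*y)) (not simplifiable)
  at LLL: (z+3) (not simplifiable)
  at LLR: (0*y) (SIMPLIFIABLE)
  at LR: ((4+b)+3) (not simplifiable)
  at LRL: (4+b) (not simplifiable)
Found simplifiable subexpr at path root: ((((z+3)*(0*y))*((4+b)+3))*1)
One SIMPLIFY step would give: (((z+3)*(0*y))*((4+b)+3))
-> NOT in normal form.

Answer: no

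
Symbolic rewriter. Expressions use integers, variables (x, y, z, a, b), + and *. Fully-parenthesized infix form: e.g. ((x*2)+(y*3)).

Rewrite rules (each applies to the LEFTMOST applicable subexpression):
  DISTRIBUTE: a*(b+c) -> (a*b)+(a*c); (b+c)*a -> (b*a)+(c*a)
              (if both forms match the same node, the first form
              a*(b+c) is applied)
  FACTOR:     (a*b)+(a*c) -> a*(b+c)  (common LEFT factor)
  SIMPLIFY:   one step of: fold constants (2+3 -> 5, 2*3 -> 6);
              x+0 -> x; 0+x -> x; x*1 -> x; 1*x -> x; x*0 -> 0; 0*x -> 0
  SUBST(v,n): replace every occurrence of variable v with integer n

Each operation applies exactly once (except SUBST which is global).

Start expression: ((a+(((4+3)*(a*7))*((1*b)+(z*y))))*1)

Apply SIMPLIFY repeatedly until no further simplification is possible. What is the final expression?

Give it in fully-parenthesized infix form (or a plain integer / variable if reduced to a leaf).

Start: ((a+(((4+3)*(a*7))*((1*b)+(z*y))))*1)
Step 1: at root: ((a+(((4+3)*(a*7))*((1*b)+(z*y))))*1) -> (a+(((4+3)*(a*7))*((1*b)+(z*y)))); overall: ((a+(((4+3)*(a*7))*((1*b)+(z*y))))*1) -> (a+(((4+3)*(a*7))*((1*b)+(z*y))))
Step 2: at RLL: (4+3) -> 7; overall: (a+(((4+3)*(a*7))*((1*b)+(z*y)))) -> (a+((7*(a*7))*((1*b)+(z*y))))
Step 3: at RRL: (1*b) -> b; overall: (a+((7*(a*7))*((1*b)+(z*y)))) -> (a+((7*(a*7))*(b+(z*y))))
Fixed point: (a+((7*(a*7))*(b+(z*y))))

Answer: (a+((7*(a*7))*(b+(z*y))))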